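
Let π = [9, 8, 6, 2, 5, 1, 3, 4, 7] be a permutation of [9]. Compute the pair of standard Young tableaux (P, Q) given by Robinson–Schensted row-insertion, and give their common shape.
P = [1, 3, 4, 7] / [2, 5] / [6] / [8] / [9];  Q = [1, 5, 8, 9] / [2, 7] / [3] / [4] / [6];  common shape = (4, 2, 1, 1, 1)

Row-insert the values π_1, π_2, … into P one at a time, bumping the leftmost entry strictly greater than the inserted value down to the next row. The recording tableau Q records, in position (i, j), the step at which that cell was added to P.
  Insert 9 (step 1): P = [9];  Q = [1]
  Insert 8 (step 2): P = [8] / [9];  Q = [1] / [2]
  Insert 6 (step 3): P = [6] / [8] / [9];  Q = [1] / [2] / [3]
  Insert 2 (step 4): P = [2] / [6] / [8] / [9];  Q = [1] / [2] / [3] / [4]
  Insert 5 (step 5): P = [2, 5] / [6] / [8] / [9];  Q = [1, 5] / [2] / [3] / [4]
  Insert 1 (step 6): P = [1, 5] / [2] / [6] / [8] / [9];  Q = [1, 5] / [2] / [3] / [4] / [6]
  Insert 3 (step 7): P = [1, 3] / [2, 5] / [6] / [8] / [9];  Q = [1, 5] / [2, 7] / [3] / [4] / [6]
  Insert 4 (step 8): P = [1, 3, 4] / [2, 5] / [6] / [8] / [9];  Q = [1, 5, 8] / [2, 7] / [3] / [4] / [6]
  Insert 7 (step 9): P = [1, 3, 4, 7] / [2, 5] / [6] / [8] / [9];  Q = [1, 5, 8, 9] / [2, 7] / [3] / [4] / [6]
Final shape: (4, 2, 1, 1, 1).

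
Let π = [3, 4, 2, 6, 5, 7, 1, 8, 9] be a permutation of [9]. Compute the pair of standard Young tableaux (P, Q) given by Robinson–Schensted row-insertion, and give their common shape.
P = [1, 4, 5, 7, 8, 9] / [2, 6] / [3];  Q = [1, 2, 4, 6, 8, 9] / [3, 5] / [7];  common shape = (6, 2, 1)

Row-insert the values π_1, π_2, … into P one at a time, bumping the leftmost entry strictly greater than the inserted value down to the next row. The recording tableau Q records, in position (i, j), the step at which that cell was added to P.
  Insert 3 (step 1): P = [3];  Q = [1]
  Insert 4 (step 2): P = [3, 4];  Q = [1, 2]
  Insert 2 (step 3): P = [2, 4] / [3];  Q = [1, 2] / [3]
  Insert 6 (step 4): P = [2, 4, 6] / [3];  Q = [1, 2, 4] / [3]
  Insert 5 (step 5): P = [2, 4, 5] / [3, 6];  Q = [1, 2, 4] / [3, 5]
  Insert 7 (step 6): P = [2, 4, 5, 7] / [3, 6];  Q = [1, 2, 4, 6] / [3, 5]
  Insert 1 (step 7): P = [1, 4, 5, 7] / [2, 6] / [3];  Q = [1, 2, 4, 6] / [3, 5] / [7]
  Insert 8 (step 8): P = [1, 4, 5, 7, 8] / [2, 6] / [3];  Q = [1, 2, 4, 6, 8] / [3, 5] / [7]
  Insert 9 (step 9): P = [1, 4, 5, 7, 8, 9] / [2, 6] / [3];  Q = [1, 2, 4, 6, 8, 9] / [3, 5] / [7]
Final shape: (6, 2, 1).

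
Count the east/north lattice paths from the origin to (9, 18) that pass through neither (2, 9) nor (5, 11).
Number of paths = 2797685

Inclusion–exclusion. Total paths: C(27, 9) = 4686825. Through P₁: C(11, 2)·C(16, 7) = 629200. Through P₂: C(16, 5)·C(11, 4) = 1441440. Since P₁ is strictly southwest of P₂, a monotone path through both must visit P₁ then P₂; paths through both = C(11, 2)·C(5, 3)·C(11, 4) = 181500. Avoid both = 4686825 − 629200 − 1441440 + 181500 = 2797685.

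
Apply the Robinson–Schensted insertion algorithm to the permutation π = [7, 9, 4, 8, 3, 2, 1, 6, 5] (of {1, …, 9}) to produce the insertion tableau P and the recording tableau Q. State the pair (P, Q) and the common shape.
P = [1, 5] / [2, 6] / [3, 8] / [4, 9] / [7];  Q = [1, 2] / [3, 4] / [5, 8] / [6, 9] / [7];  common shape = (2, 2, 2, 2, 1)

Row-insert the values π_1, π_2, … into P one at a time, bumping the leftmost entry strictly greater than the inserted value down to the next row. The recording tableau Q records, in position (i, j), the step at which that cell was added to P.
  Insert 7 (step 1): P = [7];  Q = [1]
  Insert 9 (step 2): P = [7, 9];  Q = [1, 2]
  Insert 4 (step 3): P = [4, 9] / [7];  Q = [1, 2] / [3]
  Insert 8 (step 4): P = [4, 8] / [7, 9];  Q = [1, 2] / [3, 4]
  Insert 3 (step 5): P = [3, 8] / [4, 9] / [7];  Q = [1, 2] / [3, 4] / [5]
  Insert 2 (step 6): P = [2, 8] / [3, 9] / [4] / [7];  Q = [1, 2] / [3, 4] / [5] / [6]
  Insert 1 (step 7): P = [1, 8] / [2, 9] / [3] / [4] / [7];  Q = [1, 2] / [3, 4] / [5] / [6] / [7]
  Insert 6 (step 8): P = [1, 6] / [2, 8] / [3, 9] / [4] / [7];  Q = [1, 2] / [3, 4] / [5, 8] / [6] / [7]
  Insert 5 (step 9): P = [1, 5] / [2, 6] / [3, 8] / [4, 9] / [7];  Q = [1, 2] / [3, 4] / [5, 8] / [6, 9] / [7]
Final shape: (2, 2, 2, 2, 1).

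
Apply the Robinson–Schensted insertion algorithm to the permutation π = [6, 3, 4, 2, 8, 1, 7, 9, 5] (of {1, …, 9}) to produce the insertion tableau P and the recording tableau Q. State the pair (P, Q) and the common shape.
P = [1, 4, 5, 9] / [2, 7] / [3, 8] / [6];  Q = [1, 3, 5, 8] / [2, 7] / [4, 9] / [6];  common shape = (4, 2, 2, 1)

Row-insert the values π_1, π_2, … into P one at a time, bumping the leftmost entry strictly greater than the inserted value down to the next row. The recording tableau Q records, in position (i, j), the step at which that cell was added to P.
  Insert 6 (step 1): P = [6];  Q = [1]
  Insert 3 (step 2): P = [3] / [6];  Q = [1] / [2]
  Insert 4 (step 3): P = [3, 4] / [6];  Q = [1, 3] / [2]
  Insert 2 (step 4): P = [2, 4] / [3] / [6];  Q = [1, 3] / [2] / [4]
  Insert 8 (step 5): P = [2, 4, 8] / [3] / [6];  Q = [1, 3, 5] / [2] / [4]
  Insert 1 (step 6): P = [1, 4, 8] / [2] / [3] / [6];  Q = [1, 3, 5] / [2] / [4] / [6]
  Insert 7 (step 7): P = [1, 4, 7] / [2, 8] / [3] / [6];  Q = [1, 3, 5] / [2, 7] / [4] / [6]
  Insert 9 (step 8): P = [1, 4, 7, 9] / [2, 8] / [3] / [6];  Q = [1, 3, 5, 8] / [2, 7] / [4] / [6]
  Insert 5 (step 9): P = [1, 4, 5, 9] / [2, 7] / [3, 8] / [6];  Q = [1, 3, 5, 8] / [2, 7] / [4, 9] / [6]
Final shape: (4, 2, 2, 1).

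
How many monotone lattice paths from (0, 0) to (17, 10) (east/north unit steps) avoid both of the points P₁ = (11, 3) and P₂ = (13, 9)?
Number of paths = 5375521

Inclusion–exclusion. Total paths: C(27, 17) = 8436285. Through P₁: C(14, 11)·C(13, 6) = 624624. Through P₂: C(22, 13)·C(5, 4) = 2487100. Since P₁ is strictly southwest of P₂, a monotone path through both must visit P₁ then P₂; paths through both = C(14, 11)·C(8, 2)·C(5, 4) = 50960. Avoid both = 8436285 − 624624 − 2487100 + 50960 = 5375521.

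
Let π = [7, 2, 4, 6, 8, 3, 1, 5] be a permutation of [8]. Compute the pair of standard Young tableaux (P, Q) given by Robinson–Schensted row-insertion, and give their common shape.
P = [1, 3, 5, 8] / [2, 6] / [4] / [7];  Q = [1, 3, 4, 5] / [2, 8] / [6] / [7];  common shape = (4, 2, 1, 1)

Row-insert the values π_1, π_2, … into P one at a time, bumping the leftmost entry strictly greater than the inserted value down to the next row. The recording tableau Q records, in position (i, j), the step at which that cell was added to P.
  Insert 7 (step 1): P = [7];  Q = [1]
  Insert 2 (step 2): P = [2] / [7];  Q = [1] / [2]
  Insert 4 (step 3): P = [2, 4] / [7];  Q = [1, 3] / [2]
  Insert 6 (step 4): P = [2, 4, 6] / [7];  Q = [1, 3, 4] / [2]
  Insert 8 (step 5): P = [2, 4, 6, 8] / [7];  Q = [1, 3, 4, 5] / [2]
  Insert 3 (step 6): P = [2, 3, 6, 8] / [4] / [7];  Q = [1, 3, 4, 5] / [2] / [6]
  Insert 1 (step 7): P = [1, 3, 6, 8] / [2] / [4] / [7];  Q = [1, 3, 4, 5] / [2] / [6] / [7]
  Insert 5 (step 8): P = [1, 3, 5, 8] / [2, 6] / [4] / [7];  Q = [1, 3, 4, 5] / [2, 8] / [6] / [7]
Final shape: (4, 2, 1, 1).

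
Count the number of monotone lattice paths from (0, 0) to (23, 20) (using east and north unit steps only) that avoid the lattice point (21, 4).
Number of paths = 960564982770

Total paths from (0, 0) to (23, 20): C(43, 23) = 960566918220. Paths through (21, 4): (paths (0, 0) → (21, 4)) × (paths (21, 4) → (23, 20)) = C(25, 21) · C(18, 2) = 12650 · 153 = 1935450. Avoidance count = 960566918220 − 1935450 = 960564982770.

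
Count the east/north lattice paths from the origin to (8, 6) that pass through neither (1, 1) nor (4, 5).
Number of paths = 1139

Inclusion–exclusion. Total paths: C(14, 8) = 3003. Through P₁: C(2, 1)·C(12, 7) = 1584. Through P₂: C(9, 4)·C(5, 4) = 630. Since P₁ is strictly southwest of P₂, a monotone path through both must visit P₁ then P₂; paths through both = C(2, 1)·C(7, 3)·C(5, 4) = 350. Avoid both = 3003 − 1584 − 630 + 350 = 1139.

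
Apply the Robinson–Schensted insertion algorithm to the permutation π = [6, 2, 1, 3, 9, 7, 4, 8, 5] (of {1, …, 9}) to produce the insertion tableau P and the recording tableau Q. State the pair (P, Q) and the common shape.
P = [1, 3, 4, 5] / [2, 7, 8] / [6, 9];  Q = [1, 4, 5, 8] / [2, 6, 9] / [3, 7];  common shape = (4, 3, 2)

Row-insert the values π_1, π_2, … into P one at a time, bumping the leftmost entry strictly greater than the inserted value down to the next row. The recording tableau Q records, in position (i, j), the step at which that cell was added to P.
  Insert 6 (step 1): P = [6];  Q = [1]
  Insert 2 (step 2): P = [2] / [6];  Q = [1] / [2]
  Insert 1 (step 3): P = [1] / [2] / [6];  Q = [1] / [2] / [3]
  Insert 3 (step 4): P = [1, 3] / [2] / [6];  Q = [1, 4] / [2] / [3]
  Insert 9 (step 5): P = [1, 3, 9] / [2] / [6];  Q = [1, 4, 5] / [2] / [3]
  Insert 7 (step 6): P = [1, 3, 7] / [2, 9] / [6];  Q = [1, 4, 5] / [2, 6] / [3]
  Insert 4 (step 7): P = [1, 3, 4] / [2, 7] / [6, 9];  Q = [1, 4, 5] / [2, 6] / [3, 7]
  Insert 8 (step 8): P = [1, 3, 4, 8] / [2, 7] / [6, 9];  Q = [1, 4, 5, 8] / [2, 6] / [3, 7]
  Insert 5 (step 9): P = [1, 3, 4, 5] / [2, 7, 8] / [6, 9];  Q = [1, 4, 5, 8] / [2, 6, 9] / [3, 7]
Final shape: (4, 3, 2).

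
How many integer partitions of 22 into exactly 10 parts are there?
p(22, 10 parts) = 75

Partitions of n into exactly k parts are in bijection with partitions of n − k into at most k parts (subtract 1 from each part). So p(22, exactly 10) = p(12, parts ≤ 10). Computing via the recurrence p(m, j) = p(m, j−1) + p(m−j, j) gives 75.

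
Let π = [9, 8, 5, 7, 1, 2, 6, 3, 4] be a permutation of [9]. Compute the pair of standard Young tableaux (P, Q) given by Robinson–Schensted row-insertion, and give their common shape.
P = [1, 2, 3, 4] / [5, 6] / [7] / [8] / [9];  Q = [1, 4, 7, 9] / [2, 6] / [3] / [5] / [8];  common shape = (4, 2, 1, 1, 1)

Row-insert the values π_1, π_2, … into P one at a time, bumping the leftmost entry strictly greater than the inserted value down to the next row. The recording tableau Q records, in position (i, j), the step at which that cell was added to P.
  Insert 9 (step 1): P = [9];  Q = [1]
  Insert 8 (step 2): P = [8] / [9];  Q = [1] / [2]
  Insert 5 (step 3): P = [5] / [8] / [9];  Q = [1] / [2] / [3]
  Insert 7 (step 4): P = [5, 7] / [8] / [9];  Q = [1, 4] / [2] / [3]
  Insert 1 (step 5): P = [1, 7] / [5] / [8] / [9];  Q = [1, 4] / [2] / [3] / [5]
  Insert 2 (step 6): P = [1, 2] / [5, 7] / [8] / [9];  Q = [1, 4] / [2, 6] / [3] / [5]
  Insert 6 (step 7): P = [1, 2, 6] / [5, 7] / [8] / [9];  Q = [1, 4, 7] / [2, 6] / [3] / [5]
  Insert 3 (step 8): P = [1, 2, 3] / [5, 6] / [7] / [8] / [9];  Q = [1, 4, 7] / [2, 6] / [3] / [5] / [8]
  Insert 4 (step 9): P = [1, 2, 3, 4] / [5, 6] / [7] / [8] / [9];  Q = [1, 4, 7, 9] / [2, 6] / [3] / [5] / [8]
Final shape: (4, 2, 1, 1, 1).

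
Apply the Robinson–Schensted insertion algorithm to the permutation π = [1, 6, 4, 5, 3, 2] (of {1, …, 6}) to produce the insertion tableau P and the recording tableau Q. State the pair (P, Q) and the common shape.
P = [1, 2, 5] / [3] / [4] / [6];  Q = [1, 2, 4] / [3] / [5] / [6];  common shape = (3, 1, 1, 1)

Row-insert the values π_1, π_2, … into P one at a time, bumping the leftmost entry strictly greater than the inserted value down to the next row. The recording tableau Q records, in position (i, j), the step at which that cell was added to P.
  Insert 1 (step 1): P = [1];  Q = [1]
  Insert 6 (step 2): P = [1, 6];  Q = [1, 2]
  Insert 4 (step 3): P = [1, 4] / [6];  Q = [1, 2] / [3]
  Insert 5 (step 4): P = [1, 4, 5] / [6];  Q = [1, 2, 4] / [3]
  Insert 3 (step 5): P = [1, 3, 5] / [4] / [6];  Q = [1, 2, 4] / [3] / [5]
  Insert 2 (step 6): P = [1, 2, 5] / [3] / [4] / [6];  Q = [1, 2, 4] / [3] / [5] / [6]
Final shape: (3, 1, 1, 1).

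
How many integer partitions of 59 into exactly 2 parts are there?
p(59, 2 parts) = 29

Partitions of n into exactly k parts are in bijection with partitions of n − k into at most k parts (subtract 1 from each part). So p(59, exactly 2) = p(57, parts ≤ 2). Computing via the recurrence p(m, j) = p(m, j−1) + p(m−j, j) gives 29.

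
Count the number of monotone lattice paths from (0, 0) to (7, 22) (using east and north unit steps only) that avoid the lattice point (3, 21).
Number of paths = 1550660

Total paths from (0, 0) to (7, 22): C(29, 7) = 1560780. Paths through (3, 21): (paths (0, 0) → (3, 21)) × (paths (3, 21) → (7, 22)) = C(24, 3) · C(5, 4) = 2024 · 5 = 10120. Avoidance count = 1560780 − 10120 = 1550660.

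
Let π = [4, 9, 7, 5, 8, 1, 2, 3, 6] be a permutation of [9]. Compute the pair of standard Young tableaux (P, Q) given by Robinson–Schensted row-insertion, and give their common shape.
P = [1, 2, 3, 6] / [4, 5, 8] / [7] / [9];  Q = [1, 2, 5, 9] / [3, 7, 8] / [4] / [6];  common shape = (4, 3, 1, 1)

Row-insert the values π_1, π_2, … into P one at a time, bumping the leftmost entry strictly greater than the inserted value down to the next row. The recording tableau Q records, in position (i, j), the step at which that cell was added to P.
  Insert 4 (step 1): P = [4];  Q = [1]
  Insert 9 (step 2): P = [4, 9];  Q = [1, 2]
  Insert 7 (step 3): P = [4, 7] / [9];  Q = [1, 2] / [3]
  Insert 5 (step 4): P = [4, 5] / [7] / [9];  Q = [1, 2] / [3] / [4]
  Insert 8 (step 5): P = [4, 5, 8] / [7] / [9];  Q = [1, 2, 5] / [3] / [4]
  Insert 1 (step 6): P = [1, 5, 8] / [4] / [7] / [9];  Q = [1, 2, 5] / [3] / [4] / [6]
  Insert 2 (step 7): P = [1, 2, 8] / [4, 5] / [7] / [9];  Q = [1, 2, 5] / [3, 7] / [4] / [6]
  Insert 3 (step 8): P = [1, 2, 3] / [4, 5, 8] / [7] / [9];  Q = [1, 2, 5] / [3, 7, 8] / [4] / [6]
  Insert 6 (step 9): P = [1, 2, 3, 6] / [4, 5, 8] / [7] / [9];  Q = [1, 2, 5, 9] / [3, 7, 8] / [4] / [6]
Final shape: (4, 3, 1, 1).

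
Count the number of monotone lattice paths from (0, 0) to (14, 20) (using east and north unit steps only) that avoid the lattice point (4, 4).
Number of paths = 1020154190

Total paths from (0, 0) to (14, 20): C(34, 14) = 1391975640. Paths through (4, 4): (paths (0, 0) → (4, 4)) × (paths (4, 4) → (14, 20)) = C(8, 4) · C(26, 10) = 70 · 5311735 = 371821450. Avoidance count = 1391975640 − 371821450 = 1020154190.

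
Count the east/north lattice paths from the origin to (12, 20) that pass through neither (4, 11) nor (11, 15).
Number of paths = 148955430

Inclusion–exclusion. Total paths: C(32, 12) = 225792840. Through P₁: C(15, 4)·C(17, 8) = 33183150. Through P₂: C(26, 11)·C(6, 1) = 46356960. Since P₁ is strictly southwest of P₂, a monotone path through both must visit P₁ then P₂; paths through both = C(15, 4)·C(11, 7)·C(6, 1) = 2702700. Avoid both = 225792840 − 33183150 − 46356960 + 2702700 = 148955430.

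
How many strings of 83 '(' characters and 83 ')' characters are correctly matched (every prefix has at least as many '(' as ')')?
C_83 = 68854441132780194707888052034668647142985206100

These balanced parentheses are counted by the Catalan number C_n = (1/(n + 1)) · C(2n, n). For n = 83: C_83 = (1/84) · C(166, 83) = 5783773055153536355462596370912166360010757312400/84 = 68854441132780194707888052034668647142985206100.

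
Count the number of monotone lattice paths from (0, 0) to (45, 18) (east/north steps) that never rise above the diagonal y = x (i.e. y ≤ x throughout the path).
Number of paths = 1575738846070410

By the reflection principle (André's argument), the number of monotone paths to (45, 18) with n ≤ m that never go above y = x is C(63, 45) − C(63, 46) = 2588713818544245 − 1012974972473835 = 1575738846070410.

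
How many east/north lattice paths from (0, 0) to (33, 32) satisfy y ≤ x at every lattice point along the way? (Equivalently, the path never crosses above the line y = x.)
Number of paths = 212336130412243110

By the reflection principle (André's argument), the number of monotone paths to (33, 32) with n ≤ m that never go above y = x is C(65, 33) − C(65, 34) = 3609714217008132870 − 3397378086595889760 = 212336130412243110.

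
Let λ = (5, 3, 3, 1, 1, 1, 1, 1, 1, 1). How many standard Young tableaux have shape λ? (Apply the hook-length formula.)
# SYT of shape (5, 3, 3, 1, 1, 1, 1, 1, 1, 1) = 1145664

Hook-length formula: f^λ = n! / Π hook(c), product over all cells c of the Young diagram. For λ = (5, 3, 3, 1, 1, 1, 1, 1, 1, 1), n = 18 boxes. Hook lengths by row (left-to-right, top-to-bottom): [14, 6, 5, 2, 1]; [11, 3, 2]; [10, 2, 1]; [7]; [6]; [5]; [4]; [3]; [2]; [1]. Product of hooks = 5588352000. So f^λ = 18! / 5588352000 = 6402373705728000 / 5588352000 = 1145664.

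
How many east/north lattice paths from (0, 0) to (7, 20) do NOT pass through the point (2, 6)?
Number of paths = 562446

Total paths from (0, 0) to (7, 20): C(27, 7) = 888030. Paths through (2, 6): (paths (0, 0) → (2, 6)) × (paths (2, 6) → (7, 20)) = C(8, 2) · C(19, 5) = 28 · 11628 = 325584. Avoidance count = 888030 − 325584 = 562446.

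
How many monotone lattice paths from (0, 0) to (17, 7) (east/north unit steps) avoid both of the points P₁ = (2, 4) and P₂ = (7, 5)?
Number of paths = 287532

Inclusion–exclusion. Total paths: C(24, 17) = 346104. Through P₁: C(6, 2)·C(18, 15) = 12240. Through P₂: C(12, 7)·C(12, 10) = 52272. Since P₁ is strictly southwest of P₂, a monotone path through both must visit P₁ then P₂; paths through both = C(6, 2)·C(6, 5)·C(12, 10) = 5940. Avoid both = 346104 − 12240 − 52272 + 5940 = 287532.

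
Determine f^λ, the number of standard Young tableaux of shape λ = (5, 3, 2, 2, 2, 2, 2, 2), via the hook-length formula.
# SYT of shape (5, 3, 2, 2, 2, 2, 2, 2) = 8817900

Hook-length formula: f^λ = n! / Π hook(c), product over all cells c of the Young diagram. For λ = (5, 3, 2, 2, 2, 2, 2, 2), n = 20 boxes. Hook lengths by row (left-to-right, top-to-bottom): [12, 11, 4, 2, 1]; [9, 8, 1]; [7, 6]; [6, 5]; [5, 4]; [4, 3]; [3, 2]; [2, 1]. Product of hooks = 275904921600. So f^λ = 20! / 275904921600 = 2432902008176640000 / 275904921600 = 8817900.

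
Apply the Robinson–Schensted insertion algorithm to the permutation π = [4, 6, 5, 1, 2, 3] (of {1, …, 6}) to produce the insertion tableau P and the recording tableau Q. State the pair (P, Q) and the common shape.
P = [1, 2, 3] / [4, 5] / [6];  Q = [1, 2, 6] / [3, 5] / [4];  common shape = (3, 2, 1)

Row-insert the values π_1, π_2, … into P one at a time, bumping the leftmost entry strictly greater than the inserted value down to the next row. The recording tableau Q records, in position (i, j), the step at which that cell was added to P.
  Insert 4 (step 1): P = [4];  Q = [1]
  Insert 6 (step 2): P = [4, 6];  Q = [1, 2]
  Insert 5 (step 3): P = [4, 5] / [6];  Q = [1, 2] / [3]
  Insert 1 (step 4): P = [1, 5] / [4] / [6];  Q = [1, 2] / [3] / [4]
  Insert 2 (step 5): P = [1, 2] / [4, 5] / [6];  Q = [1, 2] / [3, 5] / [4]
  Insert 3 (step 6): P = [1, 2, 3] / [4, 5] / [6];  Q = [1, 2, 6] / [3, 5] / [4]
Final shape: (3, 2, 1).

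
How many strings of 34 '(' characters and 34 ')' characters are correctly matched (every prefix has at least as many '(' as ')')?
C_34 = 812944042149730764

These balanced parentheses are counted by the Catalan number C_n = (1/(n + 1)) · C(2n, n). For n = 34: C_34 = (1/35) · C(68, 34) = 28453041475240576740/35 = 812944042149730764.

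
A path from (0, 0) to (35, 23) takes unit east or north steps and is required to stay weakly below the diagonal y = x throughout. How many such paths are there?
Number of paths = 3177498557750790

By the reflection principle (André's argument), the number of monotone paths to (35, 23) with n ≤ m that never go above y = x is C(58, 35) − C(58, 36) = 8799226775309880 − 5621728217559090 = 3177498557750790.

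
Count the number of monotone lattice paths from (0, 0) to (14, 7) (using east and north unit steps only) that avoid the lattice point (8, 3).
Number of paths = 81630

Total paths from (0, 0) to (14, 7): C(21, 14) = 116280. Paths through (8, 3): (paths (0, 0) → (8, 3)) × (paths (8, 3) → (14, 7)) = C(11, 8) · C(10, 6) = 165 · 210 = 34650. Avoidance count = 116280 − 34650 = 81630.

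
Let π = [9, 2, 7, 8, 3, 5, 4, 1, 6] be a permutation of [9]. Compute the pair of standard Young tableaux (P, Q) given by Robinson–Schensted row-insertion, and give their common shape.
P = [1, 3, 4, 6] / [2, 8] / [5] / [7] / [9];  Q = [1, 3, 4, 9] / [2, 6] / [5] / [7] / [8];  common shape = (4, 2, 1, 1, 1)

Row-insert the values π_1, π_2, … into P one at a time, bumping the leftmost entry strictly greater than the inserted value down to the next row. The recording tableau Q records, in position (i, j), the step at which that cell was added to P.
  Insert 9 (step 1): P = [9];  Q = [1]
  Insert 2 (step 2): P = [2] / [9];  Q = [1] / [2]
  Insert 7 (step 3): P = [2, 7] / [9];  Q = [1, 3] / [2]
  Insert 8 (step 4): P = [2, 7, 8] / [9];  Q = [1, 3, 4] / [2]
  Insert 3 (step 5): P = [2, 3, 8] / [7] / [9];  Q = [1, 3, 4] / [2] / [5]
  Insert 5 (step 6): P = [2, 3, 5] / [7, 8] / [9];  Q = [1, 3, 4] / [2, 6] / [5]
  Insert 4 (step 7): P = [2, 3, 4] / [5, 8] / [7] / [9];  Q = [1, 3, 4] / [2, 6] / [5] / [7]
  Insert 1 (step 8): P = [1, 3, 4] / [2, 8] / [5] / [7] / [9];  Q = [1, 3, 4] / [2, 6] / [5] / [7] / [8]
  Insert 6 (step 9): P = [1, 3, 4, 6] / [2, 8] / [5] / [7] / [9];  Q = [1, 3, 4, 9] / [2, 6] / [5] / [7] / [8]
Final shape: (4, 2, 1, 1, 1).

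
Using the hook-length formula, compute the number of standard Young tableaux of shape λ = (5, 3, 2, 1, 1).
# SYT of shape (5, 3, 2, 1, 1) = 7700

Hook-length formula: f^λ = n! / Π hook(c), product over all cells c of the Young diagram. For λ = (5, 3, 2, 1, 1), n = 12 boxes. Hook lengths by row (left-to-right, top-to-bottom): [9, 6, 4, 2, 1]; [6, 3, 1]; [4, 1]; [2]; [1]. Product of hooks = 62208. So f^λ = 12! / 62208 = 479001600 / 62208 = 7700.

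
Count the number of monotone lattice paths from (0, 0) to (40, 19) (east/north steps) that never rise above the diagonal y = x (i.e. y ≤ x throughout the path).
Number of paths = 749760805916430

By the reflection principle (André's argument), the number of monotone paths to (40, 19) with n ≤ m that never go above y = x is C(59, 40) − C(59, 41) = 1397281501935165 − 647520696018735 = 749760805916430.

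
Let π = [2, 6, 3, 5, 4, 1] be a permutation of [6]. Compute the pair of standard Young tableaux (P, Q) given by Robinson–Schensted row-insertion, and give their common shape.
P = [1, 3, 4] / [2] / [5] / [6];  Q = [1, 2, 4] / [3] / [5] / [6];  common shape = (3, 1, 1, 1)

Row-insert the values π_1, π_2, … into P one at a time, bumping the leftmost entry strictly greater than the inserted value down to the next row. The recording tableau Q records, in position (i, j), the step at which that cell was added to P.
  Insert 2 (step 1): P = [2];  Q = [1]
  Insert 6 (step 2): P = [2, 6];  Q = [1, 2]
  Insert 3 (step 3): P = [2, 3] / [6];  Q = [1, 2] / [3]
  Insert 5 (step 4): P = [2, 3, 5] / [6];  Q = [1, 2, 4] / [3]
  Insert 4 (step 5): P = [2, 3, 4] / [5] / [6];  Q = [1, 2, 4] / [3] / [5]
  Insert 1 (step 6): P = [1, 3, 4] / [2] / [5] / [6];  Q = [1, 2, 4] / [3] / [5] / [6]
Final shape: (3, 1, 1, 1).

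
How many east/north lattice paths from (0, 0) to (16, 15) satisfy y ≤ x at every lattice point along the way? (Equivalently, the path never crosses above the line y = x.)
Number of paths = 35357670

By the reflection principle (André's argument), the number of monotone paths to (16, 15) with n ≤ m that never go above y = x is C(31, 16) − C(31, 17) = 300540195 − 265182525 = 35357670.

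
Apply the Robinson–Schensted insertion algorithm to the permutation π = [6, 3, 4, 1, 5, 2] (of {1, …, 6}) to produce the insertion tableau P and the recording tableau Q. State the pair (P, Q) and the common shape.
P = [1, 2, 5] / [3, 4] / [6];  Q = [1, 3, 5] / [2, 6] / [4];  common shape = (3, 2, 1)

Row-insert the values π_1, π_2, … into P one at a time, bumping the leftmost entry strictly greater than the inserted value down to the next row. The recording tableau Q records, in position (i, j), the step at which that cell was added to P.
  Insert 6 (step 1): P = [6];  Q = [1]
  Insert 3 (step 2): P = [3] / [6];  Q = [1] / [2]
  Insert 4 (step 3): P = [3, 4] / [6];  Q = [1, 3] / [2]
  Insert 1 (step 4): P = [1, 4] / [3] / [6];  Q = [1, 3] / [2] / [4]
  Insert 5 (step 5): P = [1, 4, 5] / [3] / [6];  Q = [1, 3, 5] / [2] / [4]
  Insert 2 (step 6): P = [1, 2, 5] / [3, 4] / [6];  Q = [1, 3, 5] / [2, 6] / [4]
Final shape: (3, 2, 1).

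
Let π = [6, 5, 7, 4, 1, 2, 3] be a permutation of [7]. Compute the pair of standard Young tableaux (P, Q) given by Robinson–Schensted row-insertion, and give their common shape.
P = [1, 2, 3] / [4, 7] / [5] / [6];  Q = [1, 3, 7] / [2, 6] / [4] / [5];  common shape = (3, 2, 1, 1)

Row-insert the values π_1, π_2, … into P one at a time, bumping the leftmost entry strictly greater than the inserted value down to the next row. The recording tableau Q records, in position (i, j), the step at which that cell was added to P.
  Insert 6 (step 1): P = [6];  Q = [1]
  Insert 5 (step 2): P = [5] / [6];  Q = [1] / [2]
  Insert 7 (step 3): P = [5, 7] / [6];  Q = [1, 3] / [2]
  Insert 4 (step 4): P = [4, 7] / [5] / [6];  Q = [1, 3] / [2] / [4]
  Insert 1 (step 5): P = [1, 7] / [4] / [5] / [6];  Q = [1, 3] / [2] / [4] / [5]
  Insert 2 (step 6): P = [1, 2] / [4, 7] / [5] / [6];  Q = [1, 3] / [2, 6] / [4] / [5]
  Insert 3 (step 7): P = [1, 2, 3] / [4, 7] / [5] / [6];  Q = [1, 3, 7] / [2, 6] / [4] / [5]
Final shape: (3, 2, 1, 1).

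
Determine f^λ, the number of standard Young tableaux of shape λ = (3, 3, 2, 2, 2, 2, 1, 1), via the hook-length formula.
# SYT of shape (3, 3, 2, 2, 2, 2, 1, 1) = 68640

Hook-length formula: f^λ = n! / Π hook(c), product over all cells c of the Young diagram. For λ = (3, 3, 2, 2, 2, 2, 1, 1), n = 16 boxes. Hook lengths by row (left-to-right, top-to-bottom): [10, 7, 2]; [9, 6, 1]; [7, 4]; [6, 3]; [5, 2]; [4, 1]; [2]; [1]. Product of hooks = 304819200. So f^λ = 16! / 304819200 = 20922789888000 / 304819200 = 68640.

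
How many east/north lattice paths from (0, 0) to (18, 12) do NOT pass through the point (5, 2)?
Number of paths = 62467839

Total paths from (0, 0) to (18, 12): C(30, 18) = 86493225. Paths through (5, 2): (paths (0, 0) → (5, 2)) × (paths (5, 2) → (18, 12)) = C(7, 5) · C(23, 13) = 21 · 1144066 = 24025386. Avoidance count = 86493225 − 24025386 = 62467839.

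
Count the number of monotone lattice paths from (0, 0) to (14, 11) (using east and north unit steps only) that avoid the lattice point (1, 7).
Number of paths = 4438360

Total paths from (0, 0) to (14, 11): C(25, 14) = 4457400. Paths through (1, 7): (paths (0, 0) → (1, 7)) × (paths (1, 7) → (14, 11)) = C(8, 1) · C(17, 13) = 8 · 2380 = 19040. Avoidance count = 4457400 − 19040 = 4438360.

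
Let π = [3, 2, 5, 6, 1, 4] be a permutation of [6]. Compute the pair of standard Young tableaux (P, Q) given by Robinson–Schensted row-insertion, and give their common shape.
P = [1, 4, 6] / [2, 5] / [3];  Q = [1, 3, 4] / [2, 6] / [5];  common shape = (3, 2, 1)

Row-insert the values π_1, π_2, … into P one at a time, bumping the leftmost entry strictly greater than the inserted value down to the next row. The recording tableau Q records, in position (i, j), the step at which that cell was added to P.
  Insert 3 (step 1): P = [3];  Q = [1]
  Insert 2 (step 2): P = [2] / [3];  Q = [1] / [2]
  Insert 5 (step 3): P = [2, 5] / [3];  Q = [1, 3] / [2]
  Insert 6 (step 4): P = [2, 5, 6] / [3];  Q = [1, 3, 4] / [2]
  Insert 1 (step 5): P = [1, 5, 6] / [2] / [3];  Q = [1, 3, 4] / [2] / [5]
  Insert 4 (step 6): P = [1, 4, 6] / [2, 5] / [3];  Q = [1, 3, 4] / [2, 6] / [5]
Final shape: (3, 2, 1).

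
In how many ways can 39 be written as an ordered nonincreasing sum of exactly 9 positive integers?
p(39, 9 parts) = 3060

Partitions of n into exactly k parts are in bijection with partitions of n − k into at most k parts (subtract 1 from each part). So p(39, exactly 9) = p(30, parts ≤ 9). Computing via the recurrence p(m, j) = p(m, j−1) + p(m−j, j) gives 3060.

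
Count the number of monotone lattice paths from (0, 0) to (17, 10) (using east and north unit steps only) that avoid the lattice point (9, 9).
Number of paths = 7998705

Total paths from (0, 0) to (17, 10): C(27, 17) = 8436285. Paths through (9, 9): (paths (0, 0) → (9, 9)) × (paths (9, 9) → (17, 10)) = C(18, 9) · C(9, 8) = 48620 · 9 = 437580. Avoidance count = 8436285 − 437580 = 7998705.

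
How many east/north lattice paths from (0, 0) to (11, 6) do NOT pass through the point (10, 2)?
Number of paths = 12046

Total paths from (0, 0) to (11, 6): C(17, 11) = 12376. Paths through (10, 2): (paths (0, 0) → (10, 2)) × (paths (10, 2) → (11, 6)) = C(12, 10) · C(5, 1) = 66 · 5 = 330. Avoidance count = 12376 − 330 = 12046.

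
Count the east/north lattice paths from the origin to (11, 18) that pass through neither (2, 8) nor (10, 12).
Number of paths = 26069683

Inclusion–exclusion. Total paths: C(29, 11) = 34597290. Through P₁: C(10, 2)·C(19, 9) = 4157010. Through P₂: C(22, 10)·C(7, 1) = 4526522. Since P₁ is strictly southwest of P₂, a monotone path through both must visit P₁ then P₂; paths through both = C(10, 2)·C(12, 8)·C(7, 1) = 155925. Avoid both = 34597290 − 4157010 − 4526522 + 155925 = 26069683.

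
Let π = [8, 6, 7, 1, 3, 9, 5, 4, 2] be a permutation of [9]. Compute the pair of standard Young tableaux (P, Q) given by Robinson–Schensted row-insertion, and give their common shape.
P = [1, 2, 4] / [3, 7, 9] / [5] / [6] / [8];  Q = [1, 3, 6] / [2, 5, 7] / [4] / [8] / [9];  common shape = (3, 3, 1, 1, 1)

Row-insert the values π_1, π_2, … into P one at a time, bumping the leftmost entry strictly greater than the inserted value down to the next row. The recording tableau Q records, in position (i, j), the step at which that cell was added to P.
  Insert 8 (step 1): P = [8];  Q = [1]
  Insert 6 (step 2): P = [6] / [8];  Q = [1] / [2]
  Insert 7 (step 3): P = [6, 7] / [8];  Q = [1, 3] / [2]
  Insert 1 (step 4): P = [1, 7] / [6] / [8];  Q = [1, 3] / [2] / [4]
  Insert 3 (step 5): P = [1, 3] / [6, 7] / [8];  Q = [1, 3] / [2, 5] / [4]
  Insert 9 (step 6): P = [1, 3, 9] / [6, 7] / [8];  Q = [1, 3, 6] / [2, 5] / [4]
  Insert 5 (step 7): P = [1, 3, 5] / [6, 7, 9] / [8];  Q = [1, 3, 6] / [2, 5, 7] / [4]
  Insert 4 (step 8): P = [1, 3, 4] / [5, 7, 9] / [6] / [8];  Q = [1, 3, 6] / [2, 5, 7] / [4] / [8]
  Insert 2 (step 9): P = [1, 2, 4] / [3, 7, 9] / [5] / [6] / [8];  Q = [1, 3, 6] / [2, 5, 7] / [4] / [8] / [9]
Final shape: (3, 3, 1, 1, 1).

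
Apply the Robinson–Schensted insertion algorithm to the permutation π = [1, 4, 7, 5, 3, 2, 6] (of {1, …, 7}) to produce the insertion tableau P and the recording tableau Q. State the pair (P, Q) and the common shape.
P = [1, 2, 5, 6] / [3] / [4] / [7];  Q = [1, 2, 3, 7] / [4] / [5] / [6];  common shape = (4, 1, 1, 1)

Row-insert the values π_1, π_2, … into P one at a time, bumping the leftmost entry strictly greater than the inserted value down to the next row. The recording tableau Q records, in position (i, j), the step at which that cell was added to P.
  Insert 1 (step 1): P = [1];  Q = [1]
  Insert 4 (step 2): P = [1, 4];  Q = [1, 2]
  Insert 7 (step 3): P = [1, 4, 7];  Q = [1, 2, 3]
  Insert 5 (step 4): P = [1, 4, 5] / [7];  Q = [1, 2, 3] / [4]
  Insert 3 (step 5): P = [1, 3, 5] / [4] / [7];  Q = [1, 2, 3] / [4] / [5]
  Insert 2 (step 6): P = [1, 2, 5] / [3] / [4] / [7];  Q = [1, 2, 3] / [4] / [5] / [6]
  Insert 6 (step 7): P = [1, 2, 5, 6] / [3] / [4] / [7];  Q = [1, 2, 3, 7] / [4] / [5] / [6]
Final shape: (4, 1, 1, 1).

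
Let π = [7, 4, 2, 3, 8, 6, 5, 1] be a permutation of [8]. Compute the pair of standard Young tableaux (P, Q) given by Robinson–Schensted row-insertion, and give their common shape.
P = [1, 3, 5] / [2, 6] / [4, 8] / [7];  Q = [1, 4, 5] / [2, 6] / [3, 7] / [8];  common shape = (3, 2, 2, 1)

Row-insert the values π_1, π_2, … into P one at a time, bumping the leftmost entry strictly greater than the inserted value down to the next row. The recording tableau Q records, in position (i, j), the step at which that cell was added to P.
  Insert 7 (step 1): P = [7];  Q = [1]
  Insert 4 (step 2): P = [4] / [7];  Q = [1] / [2]
  Insert 2 (step 3): P = [2] / [4] / [7];  Q = [1] / [2] / [3]
  Insert 3 (step 4): P = [2, 3] / [4] / [7];  Q = [1, 4] / [2] / [3]
  Insert 8 (step 5): P = [2, 3, 8] / [4] / [7];  Q = [1, 4, 5] / [2] / [3]
  Insert 6 (step 6): P = [2, 3, 6] / [4, 8] / [7];  Q = [1, 4, 5] / [2, 6] / [3]
  Insert 5 (step 7): P = [2, 3, 5] / [4, 6] / [7, 8];  Q = [1, 4, 5] / [2, 6] / [3, 7]
  Insert 1 (step 8): P = [1, 3, 5] / [2, 6] / [4, 8] / [7];  Q = [1, 4, 5] / [2, 6] / [3, 7] / [8]
Final shape: (3, 2, 2, 1).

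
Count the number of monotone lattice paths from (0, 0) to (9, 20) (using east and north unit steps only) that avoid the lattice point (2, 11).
Number of paths = 9122685

Total paths from (0, 0) to (9, 20): C(29, 9) = 10015005. Paths through (2, 11): (paths (0, 0) → (2, 11)) × (paths (2, 11) → (9, 20)) = C(13, 2) · C(16, 7) = 78 · 11440 = 892320. Avoidance count = 10015005 − 892320 = 9122685.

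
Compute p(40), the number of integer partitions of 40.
p(40) = 37338

Compute p(n) via the recurrence p(n, m) = p(n, m−1) + p(n−m, m), where p(n, m) counts partitions of n with all parts ≤ m and p(n) = p(n, n). The base cases are p(0, m) = 1 and p(n, 0) = 0 for n > 0. Filling the table yields p(40) = 37338. (Euler's pentagonal recurrence is an alternative.)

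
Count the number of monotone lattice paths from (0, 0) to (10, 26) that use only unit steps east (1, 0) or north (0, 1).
Number of paths = 254186856

A monotone lattice path from (0, 0) to (10, 26) consists of 10 east steps and 26 north steps in some order, so it is determined by which 10 of the 36 steps are east. The count is C(36, 10) = 254186856.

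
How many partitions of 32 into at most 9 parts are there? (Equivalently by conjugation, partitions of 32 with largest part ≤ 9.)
p(32, parts ≤ 9) = 4206

Use the recurrence p(n, m) = p(n, m−1) + p(n−m, m): either the largest part is < m (count p(n, m−1)) or the largest part is exactly m (remove one copy of m, count p(n−m, m)). With p(0, ·) = 1 this gives p(32, parts ≤ 9) = 4206. (By conjugating Young diagrams, this also counts partitions of 32 into at most 9 parts.)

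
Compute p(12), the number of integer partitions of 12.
p(12) = 77

List all partitions of 12: 12, 11+1, 10+2, 10+1+1, 9+3, 9+2+1, 9+1+1+1, 8+4, 8+3+1, 8+2+2, 8+2+1+1, 8+1+1+1+1, 7+5, 7+4+1, 7+3+2, 7+3+1+1, 7+2+2+1, 7+2+1+1+1, 7+1+1+1+1+1, 6+6, 6+5+1, 6+4+2, 6+4+1+1, 6+3+3, 6+3+2+1, 6+3+1+1+1, 6+2+2+2, 6+2+2+1+1, 6+2+1+1+1+1, 6+1+1+1+1+1+1, … (77 total). Counting them gives p(12) = 77.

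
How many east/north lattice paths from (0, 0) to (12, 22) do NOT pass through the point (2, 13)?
Number of paths = 538654350

Total paths from (0, 0) to (12, 22): C(34, 12) = 548354040. Paths through (2, 13): (paths (0, 0) → (2, 13)) × (paths (2, 13) → (12, 22)) = C(15, 2) · C(19, 10) = 105 · 92378 = 9699690. Avoidance count = 548354040 − 9699690 = 538654350.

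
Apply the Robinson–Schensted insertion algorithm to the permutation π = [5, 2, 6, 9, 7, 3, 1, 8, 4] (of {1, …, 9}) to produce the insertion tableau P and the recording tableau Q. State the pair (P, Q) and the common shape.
P = [1, 3, 4, 8] / [2, 6, 7] / [5] / [9];  Q = [1, 3, 4, 8] / [2, 5, 9] / [6] / [7];  common shape = (4, 3, 1, 1)

Row-insert the values π_1, π_2, … into P one at a time, bumping the leftmost entry strictly greater than the inserted value down to the next row. The recording tableau Q records, in position (i, j), the step at which that cell was added to P.
  Insert 5 (step 1): P = [5];  Q = [1]
  Insert 2 (step 2): P = [2] / [5];  Q = [1] / [2]
  Insert 6 (step 3): P = [2, 6] / [5];  Q = [1, 3] / [2]
  Insert 9 (step 4): P = [2, 6, 9] / [5];  Q = [1, 3, 4] / [2]
  Insert 7 (step 5): P = [2, 6, 7] / [5, 9];  Q = [1, 3, 4] / [2, 5]
  Insert 3 (step 6): P = [2, 3, 7] / [5, 6] / [9];  Q = [1, 3, 4] / [2, 5] / [6]
  Insert 1 (step 7): P = [1, 3, 7] / [2, 6] / [5] / [9];  Q = [1, 3, 4] / [2, 5] / [6] / [7]
  Insert 8 (step 8): P = [1, 3, 7, 8] / [2, 6] / [5] / [9];  Q = [1, 3, 4, 8] / [2, 5] / [6] / [7]
  Insert 4 (step 9): P = [1, 3, 4, 8] / [2, 6, 7] / [5] / [9];  Q = [1, 3, 4, 8] / [2, 5, 9] / [6] / [7]
Final shape: (4, 3, 1, 1).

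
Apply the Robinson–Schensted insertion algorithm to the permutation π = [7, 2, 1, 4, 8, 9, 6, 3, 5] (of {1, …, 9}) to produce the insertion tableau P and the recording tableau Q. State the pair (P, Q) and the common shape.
P = [1, 3, 5, 9] / [2, 4, 6] / [7, 8];  Q = [1, 4, 5, 6] / [2, 7, 9] / [3, 8];  common shape = (4, 3, 2)

Row-insert the values π_1, π_2, … into P one at a time, bumping the leftmost entry strictly greater than the inserted value down to the next row. The recording tableau Q records, in position (i, j), the step at which that cell was added to P.
  Insert 7 (step 1): P = [7];  Q = [1]
  Insert 2 (step 2): P = [2] / [7];  Q = [1] / [2]
  Insert 1 (step 3): P = [1] / [2] / [7];  Q = [1] / [2] / [3]
  Insert 4 (step 4): P = [1, 4] / [2] / [7];  Q = [1, 4] / [2] / [3]
  Insert 8 (step 5): P = [1, 4, 8] / [2] / [7];  Q = [1, 4, 5] / [2] / [3]
  Insert 9 (step 6): P = [1, 4, 8, 9] / [2] / [7];  Q = [1, 4, 5, 6] / [2] / [3]
  Insert 6 (step 7): P = [1, 4, 6, 9] / [2, 8] / [7];  Q = [1, 4, 5, 6] / [2, 7] / [3]
  Insert 3 (step 8): P = [1, 3, 6, 9] / [2, 4] / [7, 8];  Q = [1, 4, 5, 6] / [2, 7] / [3, 8]
  Insert 5 (step 9): P = [1, 3, 5, 9] / [2, 4, 6] / [7, 8];  Q = [1, 4, 5, 6] / [2, 7, 9] / [3, 8]
Final shape: (4, 3, 2).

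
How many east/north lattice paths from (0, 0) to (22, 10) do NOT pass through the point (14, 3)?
Number of paths = 60136440

Total paths from (0, 0) to (22, 10): C(32, 22) = 64512240. Paths through (14, 3): (paths (0, 0) → (14, 3)) × (paths (14, 3) → (22, 10)) = C(17, 14) · C(15, 8) = 680 · 6435 = 4375800. Avoidance count = 64512240 − 4375800 = 60136440.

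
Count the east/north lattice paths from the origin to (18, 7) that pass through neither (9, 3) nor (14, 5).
Number of paths = 218280

Inclusion–exclusion. Total paths: C(25, 18) = 480700. Through P₁: C(12, 9)·C(13, 9) = 157300. Through P₂: C(19, 14)·C(6, 4) = 174420. Since P₁ is strictly southwest of P₂, a monotone path through both must visit P₁ then P₂; paths through both = C(12, 9)·C(7, 5)·C(6, 4) = 69300. Avoid both = 480700 − 157300 − 174420 + 69300 = 218280.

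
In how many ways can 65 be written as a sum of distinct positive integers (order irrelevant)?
q(65) = 18200

A partition into distinct parts is a strictly decreasing sequence summing to n. The recurrence d(n, m) = d(n, m−1) + d(n−m, m−1) (use part m at most once) with q(n) = d(n, n) gives q(65) = 18200. (Euler's theorem: # distinct-part partitions = # odd-part partitions.)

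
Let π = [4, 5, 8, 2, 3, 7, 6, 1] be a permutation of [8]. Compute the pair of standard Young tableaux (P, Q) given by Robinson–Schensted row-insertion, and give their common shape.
P = [1, 3, 6] / [2, 5, 7] / [4] / [8];  Q = [1, 2, 3] / [4, 5, 6] / [7] / [8];  common shape = (3, 3, 1, 1)

Row-insert the values π_1, π_2, … into P one at a time, bumping the leftmost entry strictly greater than the inserted value down to the next row. The recording tableau Q records, in position (i, j), the step at which that cell was added to P.
  Insert 4 (step 1): P = [4];  Q = [1]
  Insert 5 (step 2): P = [4, 5];  Q = [1, 2]
  Insert 8 (step 3): P = [4, 5, 8];  Q = [1, 2, 3]
  Insert 2 (step 4): P = [2, 5, 8] / [4];  Q = [1, 2, 3] / [4]
  Insert 3 (step 5): P = [2, 3, 8] / [4, 5];  Q = [1, 2, 3] / [4, 5]
  Insert 7 (step 6): P = [2, 3, 7] / [4, 5, 8];  Q = [1, 2, 3] / [4, 5, 6]
  Insert 6 (step 7): P = [2, 3, 6] / [4, 5, 7] / [8];  Q = [1, 2, 3] / [4, 5, 6] / [7]
  Insert 1 (step 8): P = [1, 3, 6] / [2, 5, 7] / [4] / [8];  Q = [1, 2, 3] / [4, 5, 6] / [7] / [8]
Final shape: (3, 3, 1, 1).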